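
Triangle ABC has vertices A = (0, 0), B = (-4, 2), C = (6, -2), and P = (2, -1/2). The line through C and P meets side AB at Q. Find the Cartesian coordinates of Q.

(-2, 1)

Barycentric coordinates of P with respect to ABC: (1/4, 1/4, 1/2).
On side AB the C-coordinate is zero; dropping P's C-weight 1/2 and renormalizing the remaining 1/4 : 1/4 gives weights 1/2, 1/2 on A, B.
Q = (1/2)·(0, 0) + (1/2)·(-4, 2) = (-2, 1).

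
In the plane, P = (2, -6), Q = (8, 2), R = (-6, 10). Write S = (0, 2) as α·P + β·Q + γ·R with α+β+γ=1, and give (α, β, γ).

(2/5, 1/5, 2/5)

Signed area of the reference triangle: [PQR] = ½·(2·(2−10) + 8·(10−(-6)) + (-6)·(-6−2)) = ½·(-16 + 128 + 48) = 80.
[SQR] = ½·(0·(2−10) + 8·(10−2) + (-6)·(2−2)) = ½·(0 + 64 + 0) = 32, so the P-coordinate is 32/80 = 2/5.
[PSR] = ½·(2·(2−10) + 0·(10−(-6)) + (-6)·(-6−2)) = ½·(-16 + 0 + 48) = 16, so the Q-coordinate is 1/5.
[PQS] = ½·(2·(2−2) + 8·(2−(-6)) + 0·(-6−2)) = ½·(0 + 64 + 0) = 32, so the R-coordinate is 2/5.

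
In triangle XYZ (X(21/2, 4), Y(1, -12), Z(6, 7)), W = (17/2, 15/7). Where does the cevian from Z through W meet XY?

Barycentric coordinates of W with respect to XYZ: (5/7, 1/7, 1/7).
On side XY the Z-coordinate is zero; dropping W's Z-weight 1/7 and renormalizing the remaining 5/7 : 1/7 gives weights 5/6, 1/6 on X, Y.
V = (5/6)·(21/2, 4) + (1/6)·(1, -12) = (107/12, 4/3).

(107/12, 4/3)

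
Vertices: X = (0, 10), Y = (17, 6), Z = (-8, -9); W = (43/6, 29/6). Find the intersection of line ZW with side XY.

(51/5, 38/5)

Barycentric coordinates of W with respect to XYZ: (1/3, 1/2, 1/6).
On side XY the Z-coordinate is zero; dropping W's Z-weight 1/6 and renormalizing the remaining 1/3 : 1/2 gives weights 2/5, 3/5 on X, Y.
V = (2/5)·(0, 10) + (3/5)·(17, 6) = (51/5, 38/5).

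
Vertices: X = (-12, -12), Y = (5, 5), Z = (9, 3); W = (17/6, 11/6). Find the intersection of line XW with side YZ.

Barycentric coordinates of W with respect to XYZ: (1/6, 2/3, 1/6).
On side YZ the X-coordinate is zero; dropping W's X-weight 1/6 and renormalizing the remaining 2/3 : 1/6 gives weights 4/5, 1/5 on Y, Z.
V = (4/5)·(5, 5) + (1/5)·(9, 3) = (29/5, 23/5).

(29/5, 23/5)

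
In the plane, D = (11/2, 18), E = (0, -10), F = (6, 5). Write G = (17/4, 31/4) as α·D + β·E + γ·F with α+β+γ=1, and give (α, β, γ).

Signed area of the reference triangle: [DEF] = ½·((11/2)·(-10−5) + 0·(5−18) + 6·(18−(-10))) = ½·(-165/2 + 0 + 168) = 171/4.
[GEF] = ½·((17/4)·(-10−5) + 0·(5−(31/4)) + 6·(31/4−(-10))) = ½·(-255/4 + 0 + 213/2) = 171/8, so the D-coordinate is (171/8)/(171/4) = 1/2.
[DGF] = ½·((11/2)·(31/4−5) + (17/4)·(5−18) + 6·(18−(31/4))) = ½·(121/8 − 221/4 + 123/2) = 171/16, so the E-coordinate is 1/4.
[DEG] = ½·((11/2)·(-10−(31/4)) + 0·(31/4−18) + (17/4)·(18−(-10))) = ½·(-781/8 + 0 + 119) = 171/16, so the F-coordinate is 1/4.

(1/2, 1/4, 1/4)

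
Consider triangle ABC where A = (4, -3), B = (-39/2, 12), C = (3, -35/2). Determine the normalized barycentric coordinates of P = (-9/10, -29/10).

Signed area of the reference triangle: [ABC] = ½·(4·(12−(-35/2)) + (-39/2)·(-35/2−(-3)) + 3·(-3−12)) = ½·(118 + 1131/4 − 45) = 1423/8.
[PBC] = ½·((-9/10)·(12−(-35/2)) + (-39/2)·(-35/2−(-29/10)) + 3·(-29/10−12)) = ½·(-531/20 + 2847/10 − 447/10) = 4269/40, so the A-coordinate is (4269/40)/(1423/8) = 3/5.
[APC] = ½·(4·(-29/10−(-35/2)) + (-9/10)·(-35/2−(-3)) + 3·(-3−(-29/10))) = ½·(292/5 + 261/20 − 3/10) = 1423/40, so the B-coordinate is 1/5.
[ABP] = ½·(4·(12−(-29/10)) + (-39/2)·(-29/10−(-3)) + (-9/10)·(-3−12)) = ½·(298/5 − 39/20 + 27/2) = 1423/40, so the C-coordinate is 1/5.

(3/5, 1/5, 1/5)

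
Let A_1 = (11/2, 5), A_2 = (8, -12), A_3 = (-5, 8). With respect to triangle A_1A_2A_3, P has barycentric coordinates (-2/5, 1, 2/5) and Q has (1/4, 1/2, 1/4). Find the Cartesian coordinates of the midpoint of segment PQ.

Barycentric coordinates of the midpoint are the average: (-3/40, 3/4, 13/40).
Converting: (-3/40)·A_1 + (3/4)·A_2 + (13/40)·A_3 = (317/80, -271/40).

(317/80, -271/40)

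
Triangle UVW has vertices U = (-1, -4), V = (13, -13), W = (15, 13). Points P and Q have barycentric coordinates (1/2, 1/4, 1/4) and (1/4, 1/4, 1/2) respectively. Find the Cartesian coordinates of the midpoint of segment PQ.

(17/2, 1/8)

Barycentric coordinates of the midpoint are the average: (3/8, 1/4, 3/8).
Converting: (3/8)·U + (1/4)·V + (3/8)·W = (17/2, 1/8).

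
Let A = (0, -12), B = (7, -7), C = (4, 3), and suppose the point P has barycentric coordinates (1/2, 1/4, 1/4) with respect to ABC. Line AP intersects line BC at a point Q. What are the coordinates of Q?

(11/2, -2)

Line AP meets BC where the A-coordinate vanishes; zeroing P's A-weight and renormalizing leaves B, C-weights 1/4 : 1/4 → (1/2, 1/2).
So Q = (1/2)·B + (1/2)·C = (11/2, -2).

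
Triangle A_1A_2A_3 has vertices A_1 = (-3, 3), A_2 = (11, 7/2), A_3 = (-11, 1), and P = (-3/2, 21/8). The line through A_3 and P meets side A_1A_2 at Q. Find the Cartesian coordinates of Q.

Barycentric coordinates of P with respect to A_1A_2A_3: (1/2, 1/4, 1/4).
On side A_1A_2 the A_3-coordinate is zero; dropping P's A_3-weight 1/4 and renormalizing the remaining 1/2 : 1/4 gives weights 2/3, 1/3 on A_1, A_2.
Q = (2/3)·(-3, 3) + (1/3)·(11, 7/2) = (5/3, 19/6).

(5/3, 19/6)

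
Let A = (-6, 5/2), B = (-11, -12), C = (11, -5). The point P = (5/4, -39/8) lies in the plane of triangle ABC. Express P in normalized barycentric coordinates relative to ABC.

(1/4, 1/4, 1/2)

Signed area of the reference triangle: [ABC] = ½·((-6)·(-12−(-5)) + (-11)·(-5−(5/2)) + 11·(5/2−(-12))) = ½·(42 + 165/2 + 319/2) = 142.
[PBC] = ½·((5/4)·(-12−(-5)) + (-11)·(-5−(-39/8)) + 11·(-39/8−(-12))) = ½·(-35/4 + 11/8 + 627/8) = 71/2, so the A-coordinate is (71/2)/142 = 1/4.
[APC] = ½·((-6)·(-39/8−(-5)) + (5/4)·(-5−(5/2)) + 11·(5/2−(-39/8))) = ½·(-3/4 − 75/8 + 649/8) = 71/2, so the B-coordinate is 1/4.
[ABP] = ½·((-6)·(-12−(-39/8)) + (-11)·(-39/8−(5/2)) + (5/4)·(5/2−(-12))) = ½·(171/4 + 649/8 + 145/8) = 71, so the C-coordinate is 1/2.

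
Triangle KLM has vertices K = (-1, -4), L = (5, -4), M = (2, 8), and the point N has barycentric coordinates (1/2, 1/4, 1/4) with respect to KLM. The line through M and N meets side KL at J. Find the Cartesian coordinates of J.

(1, -4)

Line MN meets KL where the M-coordinate vanishes; zeroing N's M-weight and renormalizing leaves K, L-weights 1/2 : 1/4 → (2/3, 1/3).
So J = (2/3)·K + (1/3)·L = (1, -4).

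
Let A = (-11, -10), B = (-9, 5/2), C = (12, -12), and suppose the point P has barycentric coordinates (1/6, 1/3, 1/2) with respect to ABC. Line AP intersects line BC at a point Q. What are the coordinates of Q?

Line AP meets BC where the A-coordinate vanishes; zeroing P's A-weight and renormalizing leaves B, C-weights 1/3 : 1/2 → (2/5, 3/5).
So Q = (2/5)·B + (3/5)·C = (18/5, -31/5).

(18/5, -31/5)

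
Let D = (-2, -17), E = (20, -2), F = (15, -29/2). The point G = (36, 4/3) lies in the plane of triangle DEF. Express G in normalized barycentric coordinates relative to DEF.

(-11/12, 13/12, 5/6)

Signed area of the reference triangle: [DEF] = ½·((-2)·(-2−(-29/2)) + 20·(-29/2−(-17)) + 15·(-17−(-2))) = ½·(-25 + 50 − 225) = -100.
[GEF] = ½·(36·(-2−(-29/2)) + 20·(-29/2−(4/3)) + 15·(4/3−(-2))) = ½·(450 − 950/3 + 50) = 275/3, so the D-coordinate is (275/3)/(-100) = -11/12.
[DGF] = ½·((-2)·(4/3−(-29/2)) + 36·(-29/2−(-17)) + 15·(-17−(4/3))) = ½·(-95/3 + 90 − 275) = -325/3, so the E-coordinate is 13/12.
[DEG] = ½·((-2)·(-2−(4/3)) + 20·(4/3−(-17)) + 36·(-17−(-2))) = ½·(20/3 + 1100/3 − 540) = -250/3, so the F-coordinate is 5/6.
Check: -11/12 + 13/12 + 5/6 = 1.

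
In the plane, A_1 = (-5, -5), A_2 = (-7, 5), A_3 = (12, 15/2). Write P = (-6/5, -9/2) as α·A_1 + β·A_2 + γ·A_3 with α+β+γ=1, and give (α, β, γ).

(1, -1/5, 1/5)

Signed area of the reference triangle: [A_1A_2A_3] = ½·((-5)·(5−(15/2)) + (-7)·(15/2−(-5)) + 12·(-5−5)) = ½·(25/2 − 175/2 − 120) = -195/2.
[PA_2A_3] = ½·((-6/5)·(5−(15/2)) + (-7)·(15/2−(-9/2)) + 12·(-9/2−5)) = ½·(3 − 84 − 114) = -195/2, so the A_1-coordinate is (-195/2)/(-195/2) = 1.
[A_1PA_3] = ½·((-5)·(-9/2−(15/2)) + (-6/5)·(15/2−(-5)) + 12·(-5−(-9/2))) = ½·(60 − 15 − 6) = 39/2, so the A_2-coordinate is -1/5.
[A_1A_2P] = ½·((-5)·(5−(-9/2)) + (-7)·(-9/2−(-5)) + (-6/5)·(-5−5)) = ½·(-95/2 − 7/2 + 12) = -39/2, so the A_3-coordinate is 1/5.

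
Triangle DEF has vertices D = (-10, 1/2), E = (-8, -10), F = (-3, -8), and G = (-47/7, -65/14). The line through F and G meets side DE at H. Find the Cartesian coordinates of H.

(-19/2, -17/8)

Barycentric coordinates of G with respect to DEF: (3/7, 1/7, 3/7).
On side DE the F-coordinate is zero; dropping G's F-weight 3/7 and renormalizing the remaining 3/7 : 1/7 gives weights 3/4, 1/4 on D, E.
H = (3/4)·(-10, 1/2) + (1/4)·(-8, -10) = (-19/2, -17/8).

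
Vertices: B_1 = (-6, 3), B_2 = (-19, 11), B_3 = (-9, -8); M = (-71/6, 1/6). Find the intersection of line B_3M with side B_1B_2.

Barycentric coordinates of M with respect to B_1B_2B_3: (1/6, 1/3, 1/2).
On side B_1B_2 the B_3-coordinate is zero; dropping M's B_3-weight 1/2 and renormalizing the remaining 1/6 : 1/3 gives weights 1/3, 2/3 on B_1, B_2.
N = (1/3)·(-6, 3) + (2/3)·(-19, 11) = (-44/3, 25/3).

(-44/3, 25/3)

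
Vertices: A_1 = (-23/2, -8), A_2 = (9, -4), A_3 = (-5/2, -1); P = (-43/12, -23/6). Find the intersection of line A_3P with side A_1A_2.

Barycentric coordinates of P with respect to A_1A_2A_3: (1/3, 1/6, 1/2).
On side A_1A_2 the A_3-coordinate is zero; dropping P's A_3-weight 1/2 and renormalizing the remaining 1/3 : 1/6 gives weights 2/3, 1/3 on A_1, A_2.
Q = (2/3)·(-23/2, -8) + (1/3)·(9, -4) = (-14/3, -20/3).

(-14/3, -20/3)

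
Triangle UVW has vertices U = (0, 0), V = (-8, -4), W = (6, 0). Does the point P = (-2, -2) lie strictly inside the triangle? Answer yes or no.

yes

Barycentric coordinates of P: (1/6, 1/2, 1/3).
The three coordinates are positive, positive, positive; a point is interior exactly when all three are positive.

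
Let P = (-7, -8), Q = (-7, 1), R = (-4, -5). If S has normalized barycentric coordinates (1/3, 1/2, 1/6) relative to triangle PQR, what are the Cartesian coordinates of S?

(-13/2, -3)

S = (1/3)·P + (1/2)·Q + (1/6)·R.
x-coordinate: (1/3)·(-7) + (1/2)·(-7) + (1/6)·(-4) = -13/2.
y-coordinate: (1/3)·(-8) + (1/2)·1 + (1/6)·(-5) = -3.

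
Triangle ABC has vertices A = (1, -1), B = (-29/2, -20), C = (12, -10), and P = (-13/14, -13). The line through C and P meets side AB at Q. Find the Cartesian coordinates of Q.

Barycentric coordinates of P with respect to ABC: (1/7, 3/7, 3/7).
On side AB the C-coordinate is zero; dropping P's C-weight 3/7 and renormalizing the remaining 1/7 : 3/7 gives weights 1/4, 3/4 on A, B.
Q = (1/4)·(1, -1) + (3/4)·(-29/2, -20) = (-85/8, -61/4).

(-85/8, -61/4)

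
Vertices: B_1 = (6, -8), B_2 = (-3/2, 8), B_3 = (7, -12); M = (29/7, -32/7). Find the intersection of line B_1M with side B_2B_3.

(11/4, -2)

Barycentric coordinates of M with respect to B_1B_2B_3: (3/7, 2/7, 2/7).
On side B_2B_3 the B_1-coordinate is zero; dropping M's B_1-weight 3/7 and renormalizing the remaining 2/7 : 2/7 gives weights 1/2, 1/2 on B_2, B_3.
N = (1/2)·(-3/2, 8) + (1/2)·(7, -12) = (11/4, -2).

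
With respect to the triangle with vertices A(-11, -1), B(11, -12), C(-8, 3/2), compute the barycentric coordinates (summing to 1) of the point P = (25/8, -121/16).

(1/4, 5/8, 1/8)

Signed area of the reference triangle: [ABC] = ½·((-11)·(-12−(3/2)) + 11·(3/2−(-1)) + (-8)·(-1−(-12))) = ½·(297/2 + 55/2 − 88) = 44.
[PBC] = ½·((25/8)·(-12−(3/2)) + 11·(3/2−(-121/16)) + (-8)·(-121/16−(-12))) = ½·(-675/16 + 1595/16 − 71/2) = 11, so the A-coordinate is 11/44 = 1/4.
[APC] = ½·((-11)·(-121/16−(3/2)) + (25/8)·(3/2−(-1)) + (-8)·(-1−(-121/16))) = ½·(1595/16 + 125/16 − 105/2) = 55/2, so the B-coordinate is 5/8.
[ABP] = ½·((-11)·(-12−(-121/16)) + 11·(-121/16−(-1)) + (25/8)·(-1−(-12))) = ½·(781/16 − 1155/16 + 275/8) = 11/2, so the C-coordinate is 1/8.
Check: 1/4 + 5/8 + 1/8 = 1.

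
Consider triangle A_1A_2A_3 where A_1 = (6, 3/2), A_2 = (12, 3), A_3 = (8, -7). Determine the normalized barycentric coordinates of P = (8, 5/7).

(4/7, 2/7, 1/7)

Signed area of the reference triangle: [A_1A_2A_3] = ½·(6·(3−(-7)) + 12·(-7−(3/2)) + 8·(3/2−3)) = ½·(60 − 102 − 12) = -27.
[PA_2A_3] = ½·(8·(3−(-7)) + 12·(-7−(5/7)) + 8·(5/7−3)) = ½·(80 − 648/7 − 128/7) = -108/7, so the A_1-coordinate is (-108/7)/(-27) = 4/7.
[A_1PA_3] = ½·(6·(5/7−(-7)) + 8·(-7−(3/2)) + 8·(3/2−(5/7))) = ½·(324/7 − 68 + 44/7) = -54/7, so the A_2-coordinate is 2/7.
[A_1A_2P] = ½·(6·(3−(5/7)) + 12·(5/7−(3/2)) + 8·(3/2−3)) = ½·(96/7 − 66/7 − 12) = -27/7, so the A_3-coordinate is 1/7.
Check: 4/7 + 2/7 + 1/7 = 1.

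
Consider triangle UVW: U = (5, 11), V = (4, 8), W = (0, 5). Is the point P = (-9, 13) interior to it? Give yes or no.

no

Barycentric coordinates of P: (59/9, -94/9, 44/9).
The three coordinates are positive, negative, positive; a point is interior exactly when all three are positive.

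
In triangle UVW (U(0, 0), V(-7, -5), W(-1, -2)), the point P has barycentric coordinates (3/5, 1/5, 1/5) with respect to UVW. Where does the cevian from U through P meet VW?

(-4, -7/2)

Line UP meets VW where the U-coordinate vanishes; zeroing P's U-weight and renormalizing leaves V, W-weights 1/5 : 1/5 → (1/2, 1/2).
So Q = (1/2)·V + (1/2)·W = (-4, -7/2).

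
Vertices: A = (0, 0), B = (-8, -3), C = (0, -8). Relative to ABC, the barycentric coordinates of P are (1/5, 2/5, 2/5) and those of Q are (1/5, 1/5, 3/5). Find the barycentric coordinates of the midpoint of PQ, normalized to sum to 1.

(1/5, 3/10, 1/2)

Since both coordinate triples sum to 1, the midpoint's barycentrics are the componentwise average.
(1/5+1/5)/2 = 1/5; similarly 3/10 and 1/2.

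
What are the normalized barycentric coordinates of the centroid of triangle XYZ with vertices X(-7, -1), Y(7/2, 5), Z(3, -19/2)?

The centroid is the average of the vertices, so each weight is 1/3.

(1/3, 1/3, 1/3)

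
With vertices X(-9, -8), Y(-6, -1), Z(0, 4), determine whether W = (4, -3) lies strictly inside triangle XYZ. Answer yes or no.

no

Barycentric coordinates of W: (62/27, -37/9, 76/27).
The three coordinates are positive, negative, positive; a point is interior exactly when all three are positive.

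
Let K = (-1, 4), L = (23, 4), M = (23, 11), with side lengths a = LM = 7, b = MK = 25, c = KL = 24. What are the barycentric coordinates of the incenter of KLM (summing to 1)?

The incenter has barycentric coordinates proportional to the opposite side lengths: (7 : 25 : 24).
Normalizing by 7+25+24 = 56 gives (1/8, 25/56, 3/7).

(1/8, 25/56, 3/7)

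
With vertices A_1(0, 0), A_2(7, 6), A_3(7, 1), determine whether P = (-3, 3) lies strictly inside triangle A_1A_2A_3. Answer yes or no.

Barycentric coordinates of P: (10/7, 24/35, -39/35).
The three coordinates are positive, positive, negative; a point is interior exactly when all three are positive.

no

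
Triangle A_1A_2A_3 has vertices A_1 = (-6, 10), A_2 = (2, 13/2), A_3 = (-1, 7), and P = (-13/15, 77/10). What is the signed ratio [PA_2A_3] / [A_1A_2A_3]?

[A_1A_2A_3] = ½·((-6)·(13/2−7) + 2·(7−10) + (-1)·(10−(13/2))) = ½·(3 − 6 − 7/2) = -13/4.
[PA_2A_3] = ½·((-13/15)·(13/2−7) + 2·(7−(77/10)) + (-1)·(77/10−(13/2))) = ½·(13/30 − 7/5 − 6/5) = -13/12, so the ratio is (-13/12)/(-13/4) = 1/3.

1/3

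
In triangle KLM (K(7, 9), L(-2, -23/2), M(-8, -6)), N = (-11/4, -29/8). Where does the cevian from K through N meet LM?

Barycentric coordinates of N with respect to KLM: (1/4, 1/4, 1/2).
On side LM the K-coordinate is zero; dropping N's K-weight 1/4 and renormalizing the remaining 1/4 : 1/2 gives weights 1/3, 2/3 on L, M.
J = (1/3)·(-2, -23/2) + (2/3)·(-8, -6) = (-6, -47/6).

(-6, -47/6)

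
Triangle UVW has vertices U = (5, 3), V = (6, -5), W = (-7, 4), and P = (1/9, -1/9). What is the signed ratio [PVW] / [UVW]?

1/9

[UVW] = ½·(5·(-5−4) + 6·(4−3) + (-7)·(3−(-5))) = ½·(-45 + 6 − 56) = -95/2.
[PVW] = ½·((1/9)·(-5−4) + 6·(4−(-1/9)) + (-7)·(-1/9−(-5))) = ½·(-1 + 74/3 − 308/9) = -95/18, so the ratio is (-95/18)/(-95/2) = 1/9.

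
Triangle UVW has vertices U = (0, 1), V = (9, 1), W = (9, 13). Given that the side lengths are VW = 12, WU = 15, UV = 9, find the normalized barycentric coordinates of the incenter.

(1/3, 5/12, 1/4)

The incenter has barycentric coordinates proportional to the opposite side lengths: (12 : 15 : 9).
Normalizing by 12+15+9 = 36 gives (1/3, 5/12, 1/4).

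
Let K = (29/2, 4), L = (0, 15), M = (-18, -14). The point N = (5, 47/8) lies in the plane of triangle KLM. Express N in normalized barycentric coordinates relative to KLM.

Signed area of the reference triangle: [KLM] = ½·((29/2)·(15−(-14)) + 0·(-14−4) + (-18)·(4−15)) = ½·(841/2 + 0 + 198) = 1237/4.
[NLM] = ½·(5·(15−(-14)) + 0·(-14−(47/8)) + (-18)·(47/8−15)) = ½·(145 + 0 + 657/4) = 1237/8, so the K-coordinate is (1237/8)/(1237/4) = 1/2.
[KNM] = ½·((29/2)·(47/8−(-14)) + 5·(-14−4) + (-18)·(4−(47/8))) = ½·(4611/16 − 90 + 135/4) = 3711/32, so the L-coordinate is 3/8.
[KLN] = ½·((29/2)·(15−(47/8)) + 0·(47/8−4) + 5·(4−15)) = ½·(2117/16 + 0 − 55) = 1237/32, so the M-coordinate is 1/8.
Check: 1/2 + 3/8 + 1/8 = 1.

(1/2, 3/8, 1/8)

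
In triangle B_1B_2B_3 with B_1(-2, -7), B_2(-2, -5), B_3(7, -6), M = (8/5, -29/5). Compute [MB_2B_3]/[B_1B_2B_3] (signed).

[B_1B_2B_3] = ½·((-2)·(-5−(-6)) + (-2)·(-6−(-7)) + 7·(-7−(-5))) = ½·(-2 − 2 − 14) = -9.
[MB_2B_3] = ½·((8/5)·(-5−(-6)) + (-2)·(-6−(-29/5)) + 7·(-29/5−(-5))) = ½·(8/5 + 2/5 − 28/5) = -9/5, so the ratio is (-9/5)/(-9) = 1/5.

1/5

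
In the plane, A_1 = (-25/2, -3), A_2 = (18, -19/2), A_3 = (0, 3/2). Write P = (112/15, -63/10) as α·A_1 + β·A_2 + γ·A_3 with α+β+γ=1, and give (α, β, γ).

Signed area of the reference triangle: [A_1A_2A_3] = ½·((-25/2)·(-19/2−(3/2)) + 18·(3/2−(-3)) + 0·(-3−(-19/2))) = ½·(275/2 + 81 + 0) = 437/4.
[PA_2A_3] = ½·((112/15)·(-19/2−(3/2)) + 18·(3/2−(-63/10)) + 0·(-63/10−(-19/2))) = ½·(-1232/15 + 702/5 + 0) = 437/15, so the A_1-coordinate is (437/15)/(437/4) = 4/15.
[A_1PA_3] = ½·((-25/2)·(-63/10−(3/2)) + (112/15)·(3/2−(-3)) + 0·(-3−(-63/10))) = ½·(195/2 + 168/5 + 0) = 1311/20, so the A_2-coordinate is 3/5.
[A_1A_2P] = ½·((-25/2)·(-19/2−(-63/10)) + 18·(-63/10−(-3)) + (112/15)·(-3−(-19/2))) = ½·(40 − 297/5 + 728/15) = 437/30, so the A_3-coordinate is 2/15.
Check: 4/15 + 3/5 + 2/15 = 1.

(4/15, 3/5, 2/15)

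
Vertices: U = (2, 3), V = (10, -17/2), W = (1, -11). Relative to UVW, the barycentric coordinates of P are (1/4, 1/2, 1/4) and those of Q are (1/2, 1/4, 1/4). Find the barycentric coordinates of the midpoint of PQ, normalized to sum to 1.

Since both coordinate triples sum to 1, the midpoint's barycentrics are the componentwise average.
(1/4+1/2)/2 = 3/8; similarly 3/8 and 1/4.

(3/8, 3/8, 1/4)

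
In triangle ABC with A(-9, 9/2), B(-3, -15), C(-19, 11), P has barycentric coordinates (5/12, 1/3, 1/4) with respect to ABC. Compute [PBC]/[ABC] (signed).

The signed ratio [PBC]/[ABC] equals the barycentric coordinate of P at vertex A, which is 5/12.

5/12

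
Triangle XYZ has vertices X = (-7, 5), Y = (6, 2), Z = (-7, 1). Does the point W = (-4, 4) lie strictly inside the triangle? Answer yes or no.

yes

Barycentric coordinates of W: (9/13, 3/13, 1/13).
The three coordinates are positive, positive, positive; a point is interior exactly when all three are positive.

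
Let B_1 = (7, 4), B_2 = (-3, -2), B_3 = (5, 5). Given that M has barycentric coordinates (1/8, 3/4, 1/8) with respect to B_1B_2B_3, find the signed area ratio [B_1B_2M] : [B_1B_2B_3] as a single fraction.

1/8

The signed ratio [B_1B_2M]/[B_1B_2B_3] equals the barycentric coordinate of M at vertex B_3, which is 1/8.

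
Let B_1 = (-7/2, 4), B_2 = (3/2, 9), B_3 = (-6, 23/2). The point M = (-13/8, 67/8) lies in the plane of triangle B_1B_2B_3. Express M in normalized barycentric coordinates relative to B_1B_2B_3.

(1/4, 1/2, 1/4)

Signed area of the reference triangle: [B_1B_2B_3] = ½·((-7/2)·(9−(23/2)) + (3/2)·(23/2−4) + (-6)·(4−9)) = ½·(35/4 + 45/4 + 30) = 25.
[MB_2B_3] = ½·((-13/8)·(9−(23/2)) + (3/2)·(23/2−(67/8)) + (-6)·(67/8−9)) = ½·(65/16 + 75/16 + 15/4) = 25/4, so the B_1-coordinate is (25/4)/25 = 1/4.
[B_1MB_3] = ½·((-7/2)·(67/8−(23/2)) + (-13/8)·(23/2−4) + (-6)·(4−(67/8))) = ½·(175/16 − 195/16 + 105/4) = 25/2, so the B_2-coordinate is 1/2.
[B_1B_2M] = ½·((-7/2)·(9−(67/8)) + (3/2)·(67/8−4) + (-13/8)·(4−9)) = ½·(-35/16 + 105/16 + 65/8) = 25/4, so the B_3-coordinate is 1/4.
Check: 1/4 + 1/2 + 1/4 = 1.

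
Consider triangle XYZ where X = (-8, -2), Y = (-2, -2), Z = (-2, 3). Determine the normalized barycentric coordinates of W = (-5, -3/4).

(1/2, 1/4, 1/4)

Signed area of the reference triangle: [XYZ] = ½·((-8)·(-2−3) + (-2)·(3−(-2)) + (-2)·(-2−(-2))) = ½·(40 − 10 + 0) = 15.
[WYZ] = ½·((-5)·(-2−3) + (-2)·(3−(-3/4)) + (-2)·(-3/4−(-2))) = ½·(25 − 15/2 − 5/2) = 15/2, so the X-coordinate is (15/2)/15 = 1/2.
[XWZ] = ½·((-8)·(-3/4−3) + (-5)·(3−(-2)) + (-2)·(-2−(-3/4))) = ½·(30 − 25 + 5/2) = 15/4, so the Y-coordinate is 1/4.
[XYW] = ½·((-8)·(-2−(-3/4)) + (-2)·(-3/4−(-2)) + (-5)·(-2−(-2))) = ½·(10 − 5/2 + 0) = 15/4, so the Z-coordinate is 1/4.
Check: 1/2 + 1/4 + 1/4 = 1.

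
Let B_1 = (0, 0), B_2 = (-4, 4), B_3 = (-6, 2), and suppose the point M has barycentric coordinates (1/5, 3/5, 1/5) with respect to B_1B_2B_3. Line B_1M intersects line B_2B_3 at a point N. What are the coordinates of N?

Line B_1M meets B_2B_3 where the B_1-coordinate vanishes; zeroing M's B_1-weight and renormalizing leaves B_2, B_3-weights 3/5 : 1/5 → (3/4, 1/4).
So N = (3/4)·B_2 + (1/4)·B_3 = (-9/2, 7/2).

(-9/2, 7/2)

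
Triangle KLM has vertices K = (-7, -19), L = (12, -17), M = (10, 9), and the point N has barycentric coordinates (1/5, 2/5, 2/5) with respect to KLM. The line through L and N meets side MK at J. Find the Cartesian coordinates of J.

Line LN meets MK where the L-coordinate vanishes; zeroing N's L-weight and renormalizing leaves M, K-weights 2/5 : 1/5 → (2/3, 1/3).
So J = (2/3)·M + (1/3)·K = (13/3, -1/3).

(13/3, -1/3)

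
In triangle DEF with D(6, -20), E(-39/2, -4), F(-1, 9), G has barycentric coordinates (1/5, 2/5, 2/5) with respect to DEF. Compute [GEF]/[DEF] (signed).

The signed ratio [GEF]/[DEF] equals the barycentric coordinate of G at vertex D, which is 1/5.

1/5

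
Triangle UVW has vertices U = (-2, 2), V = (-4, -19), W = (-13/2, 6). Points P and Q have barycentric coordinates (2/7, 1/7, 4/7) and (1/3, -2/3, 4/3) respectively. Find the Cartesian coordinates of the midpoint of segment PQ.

(-121/21, 475/42)

Barycentric coordinates of the midpoint are the average: (13/42, -11/42, 20/21).
Converting: (13/42)·U + (-11/42)·V + (20/21)·W = (-121/21, 475/42).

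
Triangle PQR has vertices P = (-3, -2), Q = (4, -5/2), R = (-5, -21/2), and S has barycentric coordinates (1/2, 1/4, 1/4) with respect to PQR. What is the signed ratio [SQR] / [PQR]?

1/2

The signed ratio [SQR]/[PQR] equals the barycentric coordinate of S at vertex P, which is 1/2.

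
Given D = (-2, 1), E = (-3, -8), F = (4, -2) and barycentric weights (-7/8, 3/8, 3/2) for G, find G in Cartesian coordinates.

G = (-7/8)·D + (3/8)·E + (3/2)·F.
x-coordinate: (-7/8)·(-2) + (3/8)·(-3) + (3/2)·4 = 53/8.
y-coordinate: (-7/8)·1 + (3/8)·(-8) + (3/2)·(-2) = -55/8.

(53/8, -55/8)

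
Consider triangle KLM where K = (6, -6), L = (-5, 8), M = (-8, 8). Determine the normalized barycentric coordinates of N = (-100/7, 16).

Signed area of the reference triangle: [KLM] = ½·(6·(8−8) + (-5)·(8−(-6)) + (-8)·(-6−8)) = ½·(0 − 70 + 112) = 21.
[NLM] = ½·((-100/7)·(8−8) + (-5)·(8−16) + (-8)·(16−8)) = ½·(0 + 40 − 64) = -12, so the K-coordinate is (-12)/21 = -4/7.
[KNM] = ½·(6·(16−8) + (-100/7)·(8−(-6)) + (-8)·(-6−16)) = ½·(48 − 200 + 176) = 12, so the L-coordinate is 4/7.
[KLN] = ½·(6·(8−16) + (-5)·(16−(-6)) + (-100/7)·(-6−8)) = ½·(-48 − 110 + 200) = 21, so the M-coordinate is 1.
Check: -4/7 + 4/7 + 1 = 1.

(-4/7, 4/7, 1)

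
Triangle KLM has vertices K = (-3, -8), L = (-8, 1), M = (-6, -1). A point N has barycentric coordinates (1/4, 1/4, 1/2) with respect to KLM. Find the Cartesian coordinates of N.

N = (1/4)·K + (1/4)·L + (1/2)·M.
x-coordinate: (1/4)·(-3) + (1/4)·(-8) + (1/2)·(-6) = -23/4.
y-coordinate: (1/4)·(-8) + (1/4)·1 + (1/2)·(-1) = -9/4.

(-23/4, -9/4)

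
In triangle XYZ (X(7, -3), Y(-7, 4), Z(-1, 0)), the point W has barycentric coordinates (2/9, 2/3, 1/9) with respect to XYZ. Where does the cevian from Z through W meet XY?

Line ZW meets XY where the Z-coordinate vanishes; zeroing W's Z-weight and renormalizing leaves X, Y-weights 2/9 : 2/3 → (1/4, 3/4).
So V = (1/4)·X + (3/4)·Y = (-7/2, 9/4).

(-7/2, 9/4)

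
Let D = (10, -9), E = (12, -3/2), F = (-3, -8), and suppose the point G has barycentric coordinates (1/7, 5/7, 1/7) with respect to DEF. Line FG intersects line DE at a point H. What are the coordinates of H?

(35/3, -11/4)

Line FG meets DE where the F-coordinate vanishes; zeroing G's F-weight and renormalizing leaves D, E-weights 1/7 : 5/7 → (1/6, 5/6).
So H = (1/6)·D + (5/6)·E = (35/3, -11/4).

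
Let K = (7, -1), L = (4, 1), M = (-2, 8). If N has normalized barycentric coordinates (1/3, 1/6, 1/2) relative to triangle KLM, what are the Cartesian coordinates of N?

N = (1/3)·K + (1/6)·L + (1/2)·M.
x-coordinate: (1/3)·7 + (1/6)·4 + (1/2)·(-2) = 2.
y-coordinate: (1/3)·(-1) + (1/6)·1 + (1/2)·8 = 23/6.

(2, 23/6)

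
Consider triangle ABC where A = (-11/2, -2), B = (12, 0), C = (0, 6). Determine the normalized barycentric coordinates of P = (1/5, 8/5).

Signed area of the reference triangle: [ABC] = ½·((-11/2)·(0−6) + 12·(6−(-2)) + 0·(-2−0)) = ½·(33 + 96 + 0) = 129/2.
[PBC] = ½·((1/5)·(0−6) + 12·(6−(8/5)) + 0·(8/5−0)) = ½·(-6/5 + 264/5 + 0) = 129/5, so the A-coordinate is (129/5)/(129/2) = 2/5.
[APC] = ½·((-11/2)·(8/5−6) + (1/5)·(6−(-2)) + 0·(-2−(8/5))) = ½·(121/5 + 8/5 + 0) = 129/10, so the B-coordinate is 1/5.
[ABP] = ½·((-11/2)·(0−(8/5)) + 12·(8/5−(-2)) + (1/5)·(-2−0)) = ½·(44/5 + 216/5 − 2/5) = 129/5, so the C-coordinate is 2/5.

(2/5, 1/5, 2/5)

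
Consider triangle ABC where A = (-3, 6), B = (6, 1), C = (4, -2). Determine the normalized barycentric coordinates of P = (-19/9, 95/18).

(8/9, 1/18, 1/18)

Signed area of the reference triangle: [ABC] = ½·((-3)·(1−(-2)) + 6·(-2−6) + 4·(6−1)) = ½·(-9 − 48 + 20) = -37/2.
[PBC] = ½·((-19/9)·(1−(-2)) + 6·(-2−(95/18)) + 4·(95/18−1)) = ½·(-19/3 − 131/3 + 154/9) = -148/9, so the A-coordinate is (-148/9)/(-37/2) = 8/9.
[APC] = ½·((-3)·(95/18−(-2)) + (-19/9)·(-2−6) + 4·(6−(95/18))) = ½·(-131/6 + 152/9 + 26/9) = -37/36, so the B-coordinate is 1/18.
[ABP] = ½·((-3)·(1−(95/18)) + 6·(95/18−6) + (-19/9)·(6−1)) = ½·(77/6 − 13/3 − 95/9) = -37/36, so the C-coordinate is 1/18.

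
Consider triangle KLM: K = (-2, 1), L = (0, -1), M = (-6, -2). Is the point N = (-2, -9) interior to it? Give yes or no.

Barycentric coordinates of N: (-23/7, 20/7, 10/7).
The three coordinates are negative, positive, positive; a point is interior exactly when all three are positive.

no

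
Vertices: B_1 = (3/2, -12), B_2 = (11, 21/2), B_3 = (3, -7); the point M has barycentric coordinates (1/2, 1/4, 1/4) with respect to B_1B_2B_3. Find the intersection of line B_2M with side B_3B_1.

(2, -31/3)

Line B_2M meets B_3B_1 where the B_2-coordinate vanishes; zeroing M's B_2-weight and renormalizing leaves B_3, B_1-weights 1/4 : 1/2 → (1/3, 2/3).
So N = (1/3)·B_3 + (2/3)·B_1 = (2, -31/3).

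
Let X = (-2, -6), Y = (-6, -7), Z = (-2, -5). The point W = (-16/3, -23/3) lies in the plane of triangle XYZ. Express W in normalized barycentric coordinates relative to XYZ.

Signed area of the reference triangle: [XYZ] = ½·((-2)·(-7−(-5)) + (-6)·(-5−(-6)) + (-2)·(-6−(-7))) = ½·(4 − 6 − 2) = -2.
[WYZ] = ½·((-16/3)·(-7−(-5)) + (-6)·(-5−(-23/3)) + (-2)·(-23/3−(-7))) = ½·(32/3 − 16 + 4/3) = -2, so the X-coordinate is (-2)/(-2) = 1.
[XWZ] = ½·((-2)·(-23/3−(-5)) + (-16/3)·(-5−(-6)) + (-2)·(-6−(-23/3))) = ½·(16/3 − 16/3 − 10/3) = -5/3, so the Y-coordinate is 5/6.
[XYW] = ½·((-2)·(-7−(-23/3)) + (-6)·(-23/3−(-6)) + (-16/3)·(-6−(-7))) = ½·(-4/3 + 10 − 16/3) = 5/3, so the Z-coordinate is -5/6.
Check: 1 + 5/6 − 5/6 = 1.

(1, 5/6, -5/6)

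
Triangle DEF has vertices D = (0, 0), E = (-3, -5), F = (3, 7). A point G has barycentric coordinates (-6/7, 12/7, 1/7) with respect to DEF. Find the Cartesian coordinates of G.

G = (-6/7)·D + (12/7)·E + (1/7)·F.
x-coordinate: (-6/7)·0 + (12/7)·(-3) + (1/7)·3 = -33/7.
y-coordinate: (-6/7)·0 + (12/7)·(-5) + (1/7)·7 = -53/7.

(-33/7, -53/7)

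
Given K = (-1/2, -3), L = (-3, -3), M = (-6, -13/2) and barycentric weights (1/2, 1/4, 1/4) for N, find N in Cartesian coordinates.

(-5/2, -31/8)

N = (1/2)·K + (1/4)·L + (1/4)·M.
x-coordinate: (1/2)·(-1/2) + (1/4)·(-3) + (1/4)·(-6) = -5/2.
y-coordinate: (1/2)·(-3) + (1/4)·(-3) + (1/4)·(-13/2) = -31/8.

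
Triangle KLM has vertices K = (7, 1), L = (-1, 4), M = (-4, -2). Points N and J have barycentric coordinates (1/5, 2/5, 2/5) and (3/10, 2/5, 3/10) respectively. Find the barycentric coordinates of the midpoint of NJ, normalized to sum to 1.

Since both coordinate triples sum to 1, the midpoint's barycentrics are the componentwise average.
(1/5+3/10)/2 = 1/4; similarly 2/5 and 7/20.

(1/4, 2/5, 7/20)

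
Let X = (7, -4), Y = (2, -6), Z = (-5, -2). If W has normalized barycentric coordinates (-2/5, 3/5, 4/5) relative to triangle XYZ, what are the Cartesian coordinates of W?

(-28/5, -18/5)

W = (-2/5)·X + (3/5)·Y + (4/5)·Z.
x-coordinate: (-2/5)·7 + (3/5)·2 + (4/5)·(-5) = -28/5.
y-coordinate: (-2/5)·(-4) + (3/5)·(-6) + (4/5)·(-2) = -18/5.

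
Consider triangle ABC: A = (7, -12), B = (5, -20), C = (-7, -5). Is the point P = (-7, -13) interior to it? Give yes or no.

Barycentric coordinates of P: (-16/21, 8/9, 55/63).
The three coordinates are negative, positive, positive; a point is interior exactly when all three are positive.

no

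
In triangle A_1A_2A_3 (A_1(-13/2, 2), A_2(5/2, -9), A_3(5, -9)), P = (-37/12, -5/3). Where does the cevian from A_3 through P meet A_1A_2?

(-47/10, -1/5)

Barycentric coordinates of P with respect to A_1A_2A_3: (2/3, 1/6, 1/6).
On side A_1A_2 the A_3-coordinate is zero; dropping P's A_3-weight 1/6 and renormalizing the remaining 2/3 : 1/6 gives weights 4/5, 1/5 on A_1, A_2.
Q = (4/5)·(-13/2, 2) + (1/5)·(5/2, -9) = (-47/10, -1/5).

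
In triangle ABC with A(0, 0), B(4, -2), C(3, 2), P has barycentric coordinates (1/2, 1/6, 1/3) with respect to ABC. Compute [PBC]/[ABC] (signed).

The signed ratio [PBC]/[ABC] equals the barycentric coordinate of P at vertex A, which is 1/2.

1/2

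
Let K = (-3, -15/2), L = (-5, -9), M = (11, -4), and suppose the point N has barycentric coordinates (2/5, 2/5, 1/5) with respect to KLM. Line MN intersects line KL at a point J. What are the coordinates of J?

Line MN meets KL where the M-coordinate vanishes; zeroing N's M-weight and renormalizing leaves K, L-weights 2/5 : 2/5 → (1/2, 1/2).
So J = (1/2)·K + (1/2)·L = (-4, -33/4).

(-4, -33/4)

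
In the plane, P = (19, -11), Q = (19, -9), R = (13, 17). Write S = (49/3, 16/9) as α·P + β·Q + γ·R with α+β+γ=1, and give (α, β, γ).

Signed area of the reference triangle: [PQR] = ½·(19·(-9−17) + 19·(17−(-11)) + 13·(-11−(-9))) = ½·(-494 + 532 − 26) = 6.
[SQR] = ½·((49/3)·(-9−17) + 19·(17−(16/9)) + 13·(16/9−(-9))) = ½·(-1274/3 + 2603/9 + 1261/9) = 7/3, so the P-coordinate is (7/3)/6 = 7/18.
[PSR] = ½·(19·(16/9−17) + (49/3)·(17−(-11)) + 13·(-11−(16/9))) = ½·(-2603/9 + 1372/3 − 1495/9) = 1, so the Q-coordinate is 1/6.
[PQS] = ½·(19·(-9−(16/9)) + 19·(16/9−(-11)) + (49/3)·(-11−(-9))) = ½·(-1843/9 + 2185/9 − 98/3) = 8/3, so the R-coordinate is 4/9.
Check: 7/18 + 1/6 + 4/9 = 1.

(7/18, 1/6, 4/9)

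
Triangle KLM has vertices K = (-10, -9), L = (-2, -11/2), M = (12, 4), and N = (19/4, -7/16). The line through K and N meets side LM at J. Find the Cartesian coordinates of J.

Barycentric coordinates of N with respect to KLM: (1/4, 1/8, 5/8).
On side LM the K-coordinate is zero; dropping N's K-weight 1/4 and renormalizing the remaining 1/8 : 5/8 gives weights 1/6, 5/6 on L, M.
J = (1/6)·(-2, -11/2) + (5/6)·(12, 4) = (29/3, 29/12).

(29/3, 29/12)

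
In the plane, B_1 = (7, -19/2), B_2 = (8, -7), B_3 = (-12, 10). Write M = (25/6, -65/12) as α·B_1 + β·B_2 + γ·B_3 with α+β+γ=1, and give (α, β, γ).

(1/2, 1/3, 1/6)

Signed area of the reference triangle: [B_1B_2B_3] = ½·(7·(-7−10) + 8·(10−(-19/2)) + (-12)·(-19/2−(-7))) = ½·(-119 + 156 + 30) = 67/2.
[MB_2B_3] = ½·((25/6)·(-7−10) + 8·(10−(-65/12)) + (-12)·(-65/12−(-7))) = ½·(-425/6 + 370/3 − 19) = 67/4, so the B_1-coordinate is (67/4)/(67/2) = 1/2.
[B_1MB_3] = ½·(7·(-65/12−10) + (25/6)·(10−(-19/2)) + (-12)·(-19/2−(-65/12))) = ½·(-1295/12 + 325/4 + 49) = 67/6, so the B_2-coordinate is 1/3.
[B_1B_2M] = ½·(7·(-7−(-65/12)) + 8·(-65/12−(-19/2)) + (25/6)·(-19/2−(-7))) = ½·(-133/12 + 98/3 − 125/12) = 67/12, so the B_3-coordinate is 1/6.
Check: 1/2 + 1/3 + 1/6 = 1.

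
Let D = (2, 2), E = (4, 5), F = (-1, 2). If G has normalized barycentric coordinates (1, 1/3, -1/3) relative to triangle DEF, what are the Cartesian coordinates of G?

(11/3, 3)

G = 1·D + (1/3)·E + (-1/3)·F.
x-coordinate: 1·2 + (1/3)·4 + (-1/3)·(-1) = 11/3.
y-coordinate: 1·2 + (1/3)·5 + (-1/3)·2 = 3.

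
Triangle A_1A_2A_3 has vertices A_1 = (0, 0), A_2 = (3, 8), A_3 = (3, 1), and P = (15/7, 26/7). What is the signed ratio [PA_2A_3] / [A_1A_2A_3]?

2/7

[A_1A_2A_3] = ½·(0·(8−1) + 3·(1−0) + 3·(0−8)) = ½·(0 + 3 − 24) = -21/2.
[PA_2A_3] = ½·((15/7)·(8−1) + 3·(1−(26/7)) + 3·(26/7−8)) = ½·(15 − 57/7 − 90/7) = -3, so the ratio is (-3)/(-21/2) = 2/7.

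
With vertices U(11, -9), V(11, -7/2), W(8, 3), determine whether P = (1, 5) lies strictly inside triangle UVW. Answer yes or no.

Barycentric coordinates of P: (79/33, -52/11, 10/3).
The three coordinates are positive, negative, positive; a point is interior exactly when all three are positive.

no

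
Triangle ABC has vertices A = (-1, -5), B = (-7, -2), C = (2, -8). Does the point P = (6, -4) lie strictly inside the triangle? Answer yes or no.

Barycentric coordinates of P: (20/3, -8/3, -3).
The three coordinates are positive, negative, negative; a point is interior exactly when all three are positive.

no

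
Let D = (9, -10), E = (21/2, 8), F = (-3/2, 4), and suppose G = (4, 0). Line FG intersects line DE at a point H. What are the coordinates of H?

Barycentric coordinates of G with respect to DEF: (1/3, 1/6, 1/2).
On side DE the F-coordinate is zero; dropping G's F-weight 1/2 and renormalizing the remaining 1/3 : 1/6 gives weights 2/3, 1/3 on D, E.
H = (2/3)·(9, -10) + (1/3)·(21/2, 8) = (19/2, -4).

(19/2, -4)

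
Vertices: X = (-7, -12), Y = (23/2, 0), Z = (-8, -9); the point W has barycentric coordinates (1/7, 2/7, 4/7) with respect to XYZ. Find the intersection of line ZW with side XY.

Line ZW meets XY where the Z-coordinate vanishes; zeroing W's Z-weight and renormalizing leaves X, Y-weights 1/7 : 2/7 → (1/3, 2/3).
So V = (1/3)·X + (2/3)·Y = (16/3, -4).

(16/3, -4)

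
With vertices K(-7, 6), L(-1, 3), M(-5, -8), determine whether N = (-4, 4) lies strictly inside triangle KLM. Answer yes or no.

yes

Barycentric coordinates of N: (37/78, 19/39, 1/26).
The three coordinates are positive, positive, positive; a point is interior exactly when all three are positive.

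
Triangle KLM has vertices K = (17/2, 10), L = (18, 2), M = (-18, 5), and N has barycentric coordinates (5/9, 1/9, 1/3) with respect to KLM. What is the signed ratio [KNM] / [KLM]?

1/9

The signed ratio [KNM]/[KLM] equals the barycentric coordinate of N at vertex L, which is 1/9.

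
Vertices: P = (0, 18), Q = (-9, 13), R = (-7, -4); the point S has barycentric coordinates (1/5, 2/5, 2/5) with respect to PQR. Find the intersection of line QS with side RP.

(-14/3, 10/3)

Line QS meets RP where the Q-coordinate vanishes; zeroing S's Q-weight and renormalizing leaves R, P-weights 2/5 : 1/5 → (2/3, 1/3).
So T = (2/3)·R + (1/3)·P = (-14/3, 10/3).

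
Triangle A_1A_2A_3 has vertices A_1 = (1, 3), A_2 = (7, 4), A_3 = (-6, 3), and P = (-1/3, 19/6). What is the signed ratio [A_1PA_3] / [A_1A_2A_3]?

[A_1A_2A_3] = ½·(1·(4−3) + 7·(3−3) + (-6)·(3−4)) = ½·(1 + 0 + 6) = 7/2.
[A_1PA_3] = ½·(1·(19/6−3) + (-1/3)·(3−3) + (-6)·(3−(19/6))) = ½·(1/6 + 0 + 1) = 7/12, so the ratio is (7/12)/(7/2) = 1/6.

1/6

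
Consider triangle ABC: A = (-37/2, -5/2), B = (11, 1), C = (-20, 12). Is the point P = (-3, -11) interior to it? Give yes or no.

Barycentric coordinates of P: (526/433, 212/433, -305/433).
The three coordinates are positive, positive, negative; a point is interior exactly when all three are positive.

no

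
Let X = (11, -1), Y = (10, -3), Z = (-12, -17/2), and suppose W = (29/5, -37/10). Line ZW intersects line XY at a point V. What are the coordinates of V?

Barycentric coordinates of W with respect to XYZ: (1/5, 3/5, 1/5).
On side XY the Z-coordinate is zero; dropping W's Z-weight 1/5 and renormalizing the remaining 1/5 : 3/5 gives weights 1/4, 3/4 on X, Y.
V = (1/4)·(11, -1) + (3/4)·(10, -3) = (41/4, -5/2).

(41/4, -5/2)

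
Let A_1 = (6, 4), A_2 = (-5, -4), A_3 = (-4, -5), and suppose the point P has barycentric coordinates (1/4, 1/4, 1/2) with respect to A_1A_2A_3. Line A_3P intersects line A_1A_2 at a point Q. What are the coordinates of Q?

(1/2, 0)

Line A_3P meets A_1A_2 where the A_3-coordinate vanishes; zeroing P's A_3-weight and renormalizing leaves A_1, A_2-weights 1/4 : 1/4 → (1/2, 1/2).
So Q = (1/2)·A_1 + (1/2)·A_2 = (1/2, 0).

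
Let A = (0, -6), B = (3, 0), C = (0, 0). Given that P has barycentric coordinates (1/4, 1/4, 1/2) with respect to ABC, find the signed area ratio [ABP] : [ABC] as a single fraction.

The signed ratio [ABP]/[ABC] equals the barycentric coordinate of P at vertex C, which is 1/2.

1/2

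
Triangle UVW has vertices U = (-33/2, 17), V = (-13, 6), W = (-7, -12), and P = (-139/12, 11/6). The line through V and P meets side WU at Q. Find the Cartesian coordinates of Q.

Barycentric coordinates of P with respect to UVW: (1/6, 1/2, 1/3).
On side WU the V-coordinate is zero; dropping P's V-weight 1/2 and renormalizing the remaining 1/3 : 1/6 gives weights 2/3, 1/3 on W, U.
Q = (2/3)·(-7, -12) + (1/3)·(-33/2, 17) = (-61/6, -7/3).

(-61/6, -7/3)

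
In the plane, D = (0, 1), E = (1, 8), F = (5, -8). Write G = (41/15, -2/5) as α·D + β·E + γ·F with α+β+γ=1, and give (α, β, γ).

(2/15, 2/5, 7/15)

Signed area of the reference triangle: [DEF] = ½·(0·(8−(-8)) + 1·(-8−1) + 5·(1−8)) = ½·(0 − 9 − 35) = -22.
[GEF] = ½·((41/15)·(8−(-8)) + 1·(-8−(-2/5)) + 5·(-2/5−8)) = ½·(656/15 − 38/5 − 42) = -44/15, so the D-coordinate is (-44/15)/(-22) = 2/15.
[DGF] = ½·(0·(-2/5−(-8)) + (41/15)·(-8−1) + 5·(1−(-2/5))) = ½·(0 − 123/5 + 7) = -44/5, so the E-coordinate is 2/5.
[DEG] = ½·(0·(8−(-2/5)) + 1·(-2/5−1) + (41/15)·(1−8)) = ½·(0 − 7/5 − 287/15) = -154/15, so the F-coordinate is 7/15.
Check: 2/15 + 2/5 + 7/15 = 1.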